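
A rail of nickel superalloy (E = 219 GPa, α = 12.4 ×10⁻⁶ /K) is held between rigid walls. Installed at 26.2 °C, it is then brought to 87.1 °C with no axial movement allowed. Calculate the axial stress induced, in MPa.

165 MPa

ΔT = 60.90 K. Constrained thermal stress σ = E·α·ΔT = 219.0×10³ MPa × 12.4×10⁻⁶ × 60.90 = 165 MPa (compressive).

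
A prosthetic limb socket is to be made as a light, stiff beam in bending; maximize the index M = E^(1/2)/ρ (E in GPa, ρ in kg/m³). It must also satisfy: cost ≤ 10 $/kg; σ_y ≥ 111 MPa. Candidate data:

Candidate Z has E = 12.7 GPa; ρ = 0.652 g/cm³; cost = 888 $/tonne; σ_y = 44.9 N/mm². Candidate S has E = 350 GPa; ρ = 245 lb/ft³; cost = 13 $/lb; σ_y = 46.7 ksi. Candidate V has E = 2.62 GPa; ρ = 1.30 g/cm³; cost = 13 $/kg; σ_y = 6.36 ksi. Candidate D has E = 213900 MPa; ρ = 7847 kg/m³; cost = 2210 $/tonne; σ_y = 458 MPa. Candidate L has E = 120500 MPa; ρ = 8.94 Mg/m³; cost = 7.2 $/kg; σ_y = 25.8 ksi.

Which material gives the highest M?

candidate D

Screen on constraints: cost ≤ 10 $/kg; σ_y ≥ 111 MPa. Survivors: candidate D, candidate L.
After converting to SI:
  candidate D: E = 213.9 GPa, ρ = 7847 kg/m³
  candidate L: E = 120.5 GPa, ρ = 8940 kg/m³
  candidate D: M = 1.86×10⁻³
  candidate L: M = 1.23×10⁻³
Candidate D has the largest M.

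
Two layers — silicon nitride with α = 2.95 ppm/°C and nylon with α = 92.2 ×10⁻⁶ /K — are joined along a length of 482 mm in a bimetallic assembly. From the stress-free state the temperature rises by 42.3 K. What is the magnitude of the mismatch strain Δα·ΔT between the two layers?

3.78×10⁻³

Δα = |2.95 − 92.2|×10⁻⁶/K = 89.2×10⁻⁶/K.
Mismatch strain = Δα·ΔT = 89.2×10⁻⁶ × 42.3 = 3.78×10⁻³.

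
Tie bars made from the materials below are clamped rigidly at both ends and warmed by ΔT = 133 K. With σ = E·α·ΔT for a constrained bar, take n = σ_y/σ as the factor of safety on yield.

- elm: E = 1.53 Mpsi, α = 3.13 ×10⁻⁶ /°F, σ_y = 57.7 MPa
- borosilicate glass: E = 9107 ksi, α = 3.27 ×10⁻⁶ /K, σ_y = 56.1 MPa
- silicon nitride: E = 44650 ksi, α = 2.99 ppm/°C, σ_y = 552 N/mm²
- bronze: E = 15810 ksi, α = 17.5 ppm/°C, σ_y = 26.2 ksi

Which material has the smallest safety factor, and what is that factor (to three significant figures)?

In consistent units (E in GPa, α in ×10⁻⁶/K, σ_y in MPa):
  elm: E = 10.55, α = 5.63, σ_y = 57.70 → σ = 7.90 MPa, n = 7.30
  borosilicate glass: E = 62.79, α = 3.27, σ_y = 56.10 → σ = 27.3 MPa, n = 2.05
  silicon nitride: E = 307.9, α = 2.99, σ_y = 552.0 → σ = 122 MPa, n = 4.51
  bronze: E = 109.0, α = 17.5, σ_y = 180.6 → σ = 254 MPa, n = 0.712
The minimum is bronze at n = 0.712.

bronze, n = 0.712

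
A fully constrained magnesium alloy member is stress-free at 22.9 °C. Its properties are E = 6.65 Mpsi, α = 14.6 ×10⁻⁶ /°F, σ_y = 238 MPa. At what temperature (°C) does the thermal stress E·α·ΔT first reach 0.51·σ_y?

124 °C

E = 6.65 Mpsi = 45.85 GPa.
α = 14.6×10⁻⁶/°F × 9/5 = 26.3×10⁻⁶/K.
E·α·ΔT = 121.4 MPa ⇒ ΔT = 121.4 / (45.85×10³ × 26.3×10⁻⁶) = 100.7 K.
T = 22.9 + 100.7 = 123.6 °C.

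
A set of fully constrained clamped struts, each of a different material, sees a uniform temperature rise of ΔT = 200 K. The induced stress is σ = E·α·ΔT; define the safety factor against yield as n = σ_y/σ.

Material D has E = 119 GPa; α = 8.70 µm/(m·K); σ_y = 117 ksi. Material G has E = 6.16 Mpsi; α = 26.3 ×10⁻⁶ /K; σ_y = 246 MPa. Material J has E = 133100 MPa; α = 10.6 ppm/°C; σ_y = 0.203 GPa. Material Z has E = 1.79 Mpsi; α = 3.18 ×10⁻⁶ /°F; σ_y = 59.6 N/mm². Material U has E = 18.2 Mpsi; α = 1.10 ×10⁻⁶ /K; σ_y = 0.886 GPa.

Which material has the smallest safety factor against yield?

material J

With everything in SI (GPa, ×10⁻⁶/K, MPa):
  material D: E = 119.0, α = 8.70, σ_y = 806.7 → σ = 207 MPa, n = 3.90
  material G: E = 42.47, α = 26.3, σ_y = 246.0 → σ = 223 MPa, n = 1.10
  material J: E = 133.1, α = 10.6, σ_y = 203.0 → σ = 282 MPa, n = 0.719
  material Z: E = 12.34, α = 5.72, σ_y = 59.60 → σ = 14.1 MPa, n = 4.22
  material U: E = 125.5, α = 1.10, σ_y = 886.0 → σ = 27.6 MPa, n = 32.1
Material J has the lowest safety factor, n = 0.719.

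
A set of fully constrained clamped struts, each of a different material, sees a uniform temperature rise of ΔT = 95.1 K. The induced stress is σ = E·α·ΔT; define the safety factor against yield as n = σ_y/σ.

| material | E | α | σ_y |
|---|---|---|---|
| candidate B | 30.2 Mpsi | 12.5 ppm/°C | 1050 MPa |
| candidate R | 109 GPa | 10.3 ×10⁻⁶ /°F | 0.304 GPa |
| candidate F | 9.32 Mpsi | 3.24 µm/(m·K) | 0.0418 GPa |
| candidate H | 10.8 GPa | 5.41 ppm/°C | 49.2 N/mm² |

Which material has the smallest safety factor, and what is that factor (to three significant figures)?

candidate R, n = 1.58

Per material, after unit conversion:
  candidate B: E = 208.2, α = 12.5, σ_y = 1050 → σ = 248 MPa, n = 4.24
  candidate R: E = 109.0, α = 18.5, σ_y = 304.0 → σ = 192 MPa, n = 1.58
  candidate F: E = 64.26, α = 3.24, σ_y = 41.80 → σ = 19.8 MPa, n = 2.11
  candidate H: E = 10.80, α = 5.41, σ_y = 49.20 → σ = 5.56 MPa, n = 8.85
Candidate R has the lowest safety factor, n = 1.58.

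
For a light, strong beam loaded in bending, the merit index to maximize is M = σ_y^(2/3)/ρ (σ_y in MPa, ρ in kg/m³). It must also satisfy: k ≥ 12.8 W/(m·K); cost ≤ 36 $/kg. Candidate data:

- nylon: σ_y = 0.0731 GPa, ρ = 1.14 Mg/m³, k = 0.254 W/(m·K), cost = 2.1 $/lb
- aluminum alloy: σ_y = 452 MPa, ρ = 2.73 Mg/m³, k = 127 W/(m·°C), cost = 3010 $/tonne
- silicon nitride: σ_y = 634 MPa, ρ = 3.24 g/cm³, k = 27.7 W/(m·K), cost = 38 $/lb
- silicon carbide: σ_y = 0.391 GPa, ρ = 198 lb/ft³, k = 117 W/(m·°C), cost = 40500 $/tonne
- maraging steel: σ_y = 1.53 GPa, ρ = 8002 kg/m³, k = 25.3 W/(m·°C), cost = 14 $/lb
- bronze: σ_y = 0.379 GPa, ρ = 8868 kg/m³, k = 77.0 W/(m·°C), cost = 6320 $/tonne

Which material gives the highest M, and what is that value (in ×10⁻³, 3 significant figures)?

Screen on constraints: k ≥ 12.8 W/(m·K); cost ≤ 36 $/kg. Survivors: aluminum alloy, maraging steel, bronze.
In SI units:
  aluminum alloy: σ_y = 452.0 MPa, ρ = 2730 kg/m³
  maraging steel: σ_y = 1530 MPa, ρ = 8002 kg/m³
  bronze: σ_y = 379.0 MPa, ρ = 8868 kg/m³
  aluminum alloy: M = 21.6×10⁻³
  maraging steel: M = 16.6×10⁻³
  bronze: M = 5.91×10⁻³
Aluminum alloy has the largest M.

aluminum alloy, M = 21.6×10⁻³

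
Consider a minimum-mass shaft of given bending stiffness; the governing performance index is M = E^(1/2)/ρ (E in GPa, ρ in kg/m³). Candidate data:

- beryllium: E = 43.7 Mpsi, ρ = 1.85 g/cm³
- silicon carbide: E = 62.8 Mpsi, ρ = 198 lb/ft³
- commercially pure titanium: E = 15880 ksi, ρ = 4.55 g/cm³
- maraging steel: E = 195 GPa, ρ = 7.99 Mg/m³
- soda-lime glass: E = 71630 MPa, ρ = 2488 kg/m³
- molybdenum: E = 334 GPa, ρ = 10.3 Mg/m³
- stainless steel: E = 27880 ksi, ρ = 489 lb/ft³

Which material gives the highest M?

After converting to SI:
  beryllium: E = 301.3 GPa, ρ = 1850 kg/m³
  silicon carbide: E = 433.0 GPa, ρ = 3172 kg/m³
  commercially pure titanium: E = 109.5 GPa, ρ = 4550 kg/m³
  maraging steel: E = 195.0 GPa, ρ = 7990 kg/m³
  soda-lime glass: E = 71.63 GPa, ρ = 2488 kg/m³
  molybdenum: E = 334.0 GPa, ρ = 10300 kg/m³
  stainless steel: E = 192.2 GPa, ρ = 7833 kg/m³
  beryllium: M = 9.38×10⁻³
  silicon carbide: M = 6.56×10⁻³
  soda-lime glass: M = 3.40×10⁻³
  commercially pure titanium: M = 2.30×10⁻³
  molybdenum: M = 1.77×10⁻³
  stainless steel: M = 1.77×10⁻³
  maraging steel: M = 1.75×10⁻³
The maximum is for beryllium.

beryllium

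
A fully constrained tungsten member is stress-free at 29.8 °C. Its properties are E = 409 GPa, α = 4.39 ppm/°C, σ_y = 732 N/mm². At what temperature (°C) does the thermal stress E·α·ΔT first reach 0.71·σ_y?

σ_y = 732 N/mm² = 732.0 MPa.
E·α·ΔT = 519.7 MPa ⇒ ΔT = 519.7 / (409.0×10³ × 4.39×10⁻⁶) = 289.5 K.
T = 29.8 + 289.5 = 319.3 °C.

319 °C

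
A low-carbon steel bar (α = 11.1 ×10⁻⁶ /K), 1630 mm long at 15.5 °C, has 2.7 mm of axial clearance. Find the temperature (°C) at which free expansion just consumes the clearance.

α·L₀·ΔT = 2.7 mm ⇒ ΔT = 2.7 / (11.1×10⁻⁶ × 1630.0) = 149.2 K.
T = 15.5 + 149.2 = 164.7 °C.

165 °C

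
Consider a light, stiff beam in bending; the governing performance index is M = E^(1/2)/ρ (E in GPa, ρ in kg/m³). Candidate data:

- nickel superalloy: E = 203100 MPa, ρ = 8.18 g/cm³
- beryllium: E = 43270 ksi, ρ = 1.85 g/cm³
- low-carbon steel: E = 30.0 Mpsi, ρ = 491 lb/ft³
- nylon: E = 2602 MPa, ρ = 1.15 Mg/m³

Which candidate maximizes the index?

beryllium

Putting every candidate on a common basis:
  nickel superalloy: E = 203.1 GPa, ρ = 8180 kg/m³
  beryllium: E = 298.3 GPa, ρ = 1850 kg/m³
  low-carbon steel: E = 206.8 GPa, ρ = 7865 kg/m³
  nylon: E = 2.602 GPa, ρ = 1150 kg/m³
  beryllium: M = 9.34×10⁻³
  low-carbon steel: M = 1.83×10⁻³
  nickel superalloy: M = 1.74×10⁻³
  nylon: M = 1.40×10⁻³
Highest index: beryllium.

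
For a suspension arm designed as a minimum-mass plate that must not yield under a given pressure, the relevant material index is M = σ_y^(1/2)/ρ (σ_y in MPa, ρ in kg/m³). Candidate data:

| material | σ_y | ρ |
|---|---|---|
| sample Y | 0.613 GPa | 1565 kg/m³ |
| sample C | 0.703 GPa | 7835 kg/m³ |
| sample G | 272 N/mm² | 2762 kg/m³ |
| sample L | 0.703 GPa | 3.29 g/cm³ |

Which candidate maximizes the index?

sample Y

Convert each candidate to consistent units, then evaluate M:
  sample Y: σ_y = 613.0 MPa, ρ = 1565 kg/m³
  sample C: σ_y = 703.0 MPa, ρ = 7835 kg/m³
  sample G: σ_y = 272.0 MPa, ρ = 2762 kg/m³
  sample L: σ_y = 703.0 MPa, ρ = 3290 kg/m³
  sample Y: M = 15.8×10⁻³
  sample L: M = 8.06×10⁻³
  sample G: M = 5.97×10⁻³
  sample C: M = 3.38×10⁻³
Sample Y ranks first.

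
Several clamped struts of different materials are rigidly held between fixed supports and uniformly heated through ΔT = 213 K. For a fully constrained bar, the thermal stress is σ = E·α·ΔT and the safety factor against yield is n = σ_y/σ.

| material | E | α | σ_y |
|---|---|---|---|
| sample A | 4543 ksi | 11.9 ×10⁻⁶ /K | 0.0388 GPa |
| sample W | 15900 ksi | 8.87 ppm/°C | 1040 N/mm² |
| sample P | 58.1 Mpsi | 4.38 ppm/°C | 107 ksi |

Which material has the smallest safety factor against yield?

With everything in SI (GPa, ×10⁻⁶/K, MPa):
  sample A: E = 31.32, α = 11.9, σ_y = 38.80 → σ = 79.4 MPa, n = 0.489
  sample W: E = 109.6, α = 8.87, σ_y = 1040 → σ = 207 MPa, n = 5.02
  sample P: E = 400.6, α = 4.38, σ_y = 737.7 → σ = 374 MPa, n = 1.97
Smallest n: sample A with n = 0.489.

sample A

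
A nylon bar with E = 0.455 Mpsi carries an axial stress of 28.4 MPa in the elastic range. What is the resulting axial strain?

9.05×10⁻³

E = 0.455 Mpsi = 3.137 GPa = 3137 MPa.
ε = σ/E = 28.4 / 3137 = 9.05×10⁻³.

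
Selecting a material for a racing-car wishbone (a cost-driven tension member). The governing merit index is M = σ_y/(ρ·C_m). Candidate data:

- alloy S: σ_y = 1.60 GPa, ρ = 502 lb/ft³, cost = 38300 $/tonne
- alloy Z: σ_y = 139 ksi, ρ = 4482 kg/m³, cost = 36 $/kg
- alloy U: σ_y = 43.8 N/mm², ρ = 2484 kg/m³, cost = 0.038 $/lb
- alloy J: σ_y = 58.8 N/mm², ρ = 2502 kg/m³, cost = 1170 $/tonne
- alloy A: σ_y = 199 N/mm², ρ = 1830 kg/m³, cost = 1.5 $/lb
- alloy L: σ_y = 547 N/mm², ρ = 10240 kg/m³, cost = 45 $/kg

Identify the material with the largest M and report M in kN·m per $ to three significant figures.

Normalizing units and computing the index:
  alloy S: σ_y = 1600 MPa, ρ = 8041 kg/m³, cost = 38.30 $/kg
  alloy Z: σ_y = 958.4 MPa, ρ = 4482 kg/m³, cost = 36.00 $/kg
  alloy U: σ_y = 43.80 MPa, ρ = 2484 kg/m³, cost = 0.08377 $/kg
  alloy J: σ_y = 58.80 MPa, ρ = 2502 kg/m³, cost = 1.170 $/kg
  alloy A: σ_y = 199.0 MPa, ρ = 1830 kg/m³, cost = 3.307 $/kg
  alloy L: σ_y = 547.0 MPa, ρ = 10240 kg/m³, cost = 45.00 $/kg
  alloy U: M = 210 kN·m per $
  alloy A: M = 32.9 kN·m per $
  alloy J: M = 20.1 kN·m per $
  alloy Z: M = 5.94 kN·m per $
  alloy S: M = 5.20 kN·m per $
  alloy L: M = 1.19 kN·m per $
Highest index: alloy U.

alloy U, M = 210 kN·m per $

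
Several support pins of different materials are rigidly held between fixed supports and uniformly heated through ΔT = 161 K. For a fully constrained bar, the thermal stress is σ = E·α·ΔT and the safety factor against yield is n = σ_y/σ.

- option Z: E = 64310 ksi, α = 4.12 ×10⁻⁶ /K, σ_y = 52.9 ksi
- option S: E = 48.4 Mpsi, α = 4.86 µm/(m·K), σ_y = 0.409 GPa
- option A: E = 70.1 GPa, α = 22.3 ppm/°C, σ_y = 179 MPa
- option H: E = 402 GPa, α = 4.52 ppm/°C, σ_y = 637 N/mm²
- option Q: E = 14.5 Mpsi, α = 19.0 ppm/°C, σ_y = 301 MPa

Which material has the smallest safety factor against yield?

With everything in SI (GPa, ×10⁻⁶/K, MPa):
  option Z: E = 443.4, α = 4.12, σ_y = 364.7 → σ = 294 MPa, n = 1.24
  option S: E = 333.7, α = 4.86, σ_y = 409.0 → σ = 261 MPa, n = 1.57
  option A: E = 70.10, α = 22.3, σ_y = 179.0 → σ = 252 MPa, n = 0.711
  option H: E = 402.0, α = 4.52, σ_y = 637.0 → σ = 293 MPa, n = 2.18
  option Q: E = 99.97, α = 19.0, σ_y = 301.0 → σ = 306 MPa, n = 0.984
The minimum is option A at n = 0.711.

option A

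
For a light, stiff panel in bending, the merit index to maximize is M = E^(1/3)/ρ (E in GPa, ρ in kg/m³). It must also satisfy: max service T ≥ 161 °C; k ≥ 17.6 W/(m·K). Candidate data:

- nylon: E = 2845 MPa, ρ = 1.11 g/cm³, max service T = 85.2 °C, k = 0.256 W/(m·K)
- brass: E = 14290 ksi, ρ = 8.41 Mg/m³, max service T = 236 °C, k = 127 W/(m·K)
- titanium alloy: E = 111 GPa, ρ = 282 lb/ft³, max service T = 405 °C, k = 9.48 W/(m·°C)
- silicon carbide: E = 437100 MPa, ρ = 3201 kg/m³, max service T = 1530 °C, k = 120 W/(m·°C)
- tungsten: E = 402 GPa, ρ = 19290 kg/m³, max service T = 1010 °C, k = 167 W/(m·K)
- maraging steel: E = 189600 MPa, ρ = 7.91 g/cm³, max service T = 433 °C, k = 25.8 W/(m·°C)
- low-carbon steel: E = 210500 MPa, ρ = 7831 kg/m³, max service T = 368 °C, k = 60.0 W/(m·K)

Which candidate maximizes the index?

Screen on constraints: max service T ≥ 161 °C; k ≥ 17.6 W/(m·K). Survivors: brass, silicon carbide, tungsten, maraging steel, low-carbon steel.
Convert each candidate to consistent units, then evaluate M:
  brass: E = 98.53 GPa, ρ = 8410 kg/m³
  silicon carbide: E = 437.1 GPa, ρ = 3201 kg/m³
  tungsten: E = 402.0 GPa, ρ = 19290 kg/m³
  maraging steel: E = 189.6 GPa, ρ = 7910 kg/m³
  low-carbon steel: E = 210.5 GPa, ρ = 7831 kg/m³
  silicon carbide: M = 2.37×10⁻³
  low-carbon steel: M = 0.760×10⁻³
  maraging steel: M = 0.726×10⁻³
  brass: M = 0.549×10⁻³
  tungsten: M = 0.383×10⁻³
Silicon carbide has the largest M.

silicon carbide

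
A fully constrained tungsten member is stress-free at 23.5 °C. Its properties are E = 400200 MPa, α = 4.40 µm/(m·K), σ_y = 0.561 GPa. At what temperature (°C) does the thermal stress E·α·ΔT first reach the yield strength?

342 °C

E = 400200 MPa = 400.2 GPa.
σ_y = 0.561 GPa = 561.0 MPa.
E·α·ΔT = 561.0 MPa ⇒ ΔT = 561.0 / (400.2×10³ × 4.40×10⁻⁶) = 318.6 K.
T = 23.5 + 318.6 = 342.1 °C.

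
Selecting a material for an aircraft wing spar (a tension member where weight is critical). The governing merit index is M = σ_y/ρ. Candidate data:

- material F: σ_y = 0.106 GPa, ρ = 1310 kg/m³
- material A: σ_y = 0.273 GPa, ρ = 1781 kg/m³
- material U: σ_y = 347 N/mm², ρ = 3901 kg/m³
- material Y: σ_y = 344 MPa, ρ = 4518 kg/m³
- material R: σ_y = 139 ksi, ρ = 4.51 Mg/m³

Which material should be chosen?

material R

In SI units:
  material F: σ_y = 106.0 MPa, ρ = 1310 kg/m³
  material A: σ_y = 273.0 MPa, ρ = 1781 kg/m³
  material U: σ_y = 347.0 MPa, ρ = 3901 kg/m³
  material Y: σ_y = 344.0 MPa, ρ = 4518 kg/m³
  material R: σ_y = 958.4 MPa, ρ = 4510 kg/m³
  material R: M = 212 kN·m/kg
  material A: M = 153 kN·m/kg
  material U: M = 89.0 kN·m/kg
  material F: M = 80.9 kN·m/kg
  material Y: M = 76.1 kN·m/kg
Material R has the largest M.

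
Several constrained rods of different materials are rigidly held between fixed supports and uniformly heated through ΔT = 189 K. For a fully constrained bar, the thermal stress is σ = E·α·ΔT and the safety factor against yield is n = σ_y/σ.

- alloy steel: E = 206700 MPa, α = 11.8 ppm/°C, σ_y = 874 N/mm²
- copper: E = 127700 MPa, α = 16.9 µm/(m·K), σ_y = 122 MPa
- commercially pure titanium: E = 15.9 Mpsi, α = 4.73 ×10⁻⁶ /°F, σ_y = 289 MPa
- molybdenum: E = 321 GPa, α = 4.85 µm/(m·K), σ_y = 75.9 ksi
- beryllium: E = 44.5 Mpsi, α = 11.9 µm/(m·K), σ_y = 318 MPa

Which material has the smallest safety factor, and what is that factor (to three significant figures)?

With everything in SI (GPa, ×10⁻⁶/K, MPa):
  alloy steel: E = 206.7, α = 11.8, σ_y = 874.0 → σ = 461 MPa, n = 1.90
  copper: E = 127.7, α = 16.9, σ_y = 122.0 → σ = 408 MPa, n = 0.299
  commercially pure titanium: E = 109.6, α = 8.51, σ_y = 289.0 → σ = 176 MPa, n = 1.64
  molybdenum: E = 321.0, α = 4.85, σ_y = 523.3 → σ = 294 MPa, n = 1.78
  beryllium: E = 306.8, α = 11.9, σ_y = 318.0 → σ = 690 MPa, n = 0.461
Smallest n: copper with n = 0.299.

copper, n = 0.299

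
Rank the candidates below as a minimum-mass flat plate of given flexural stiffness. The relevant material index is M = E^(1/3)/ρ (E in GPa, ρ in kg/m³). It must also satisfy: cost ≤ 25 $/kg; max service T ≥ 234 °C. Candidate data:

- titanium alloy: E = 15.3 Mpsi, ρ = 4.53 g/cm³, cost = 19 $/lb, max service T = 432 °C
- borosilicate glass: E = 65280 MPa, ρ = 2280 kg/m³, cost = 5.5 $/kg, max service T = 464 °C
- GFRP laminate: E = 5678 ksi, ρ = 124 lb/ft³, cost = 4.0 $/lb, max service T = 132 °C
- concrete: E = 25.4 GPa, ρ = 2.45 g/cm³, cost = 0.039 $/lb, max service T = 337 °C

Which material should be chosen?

Screen on constraints: cost ≤ 25 $/kg; max service T ≥ 234 °C. Survivors: borosilicate glass, concrete.
After converting to SI:
  borosilicate glass: E = 65.28 GPa, ρ = 2280 kg/m³
  concrete: E = 25.40 GPa, ρ = 2450 kg/m³
  borosilicate glass: M = 1.77×10⁻³
  concrete: M = 1.20×10⁻³
Highest index: borosilicate glass.

borosilicate glass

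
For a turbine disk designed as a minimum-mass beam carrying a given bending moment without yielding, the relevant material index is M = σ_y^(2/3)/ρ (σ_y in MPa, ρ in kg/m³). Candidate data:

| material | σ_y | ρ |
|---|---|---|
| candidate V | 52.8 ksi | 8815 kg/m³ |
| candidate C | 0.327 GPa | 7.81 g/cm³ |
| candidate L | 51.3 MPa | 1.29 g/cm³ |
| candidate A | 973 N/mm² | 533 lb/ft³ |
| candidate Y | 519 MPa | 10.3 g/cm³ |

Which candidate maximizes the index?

candidate A

After converting to SI:
  candidate V: σ_y = 364.0 MPa, ρ = 8815 kg/m³
  candidate C: σ_y = 327.0 MPa, ρ = 7810 kg/m³
  candidate L: σ_y = 51.30 MPa, ρ = 1290 kg/m³
  candidate A: σ_y = 973.0 MPa, ρ = 8538 kg/m³
  candidate Y: σ_y = 519.0 MPa, ρ = 10300 kg/m³
  candidate A: M = 11.5×10⁻³
  candidate L: M = 10.7×10⁻³
  candidate Y: M = 6.27×10⁻³
  candidate C: M = 6.08×10⁻³
  candidate V: M = 5.78×10⁻³
Highest index: candidate A.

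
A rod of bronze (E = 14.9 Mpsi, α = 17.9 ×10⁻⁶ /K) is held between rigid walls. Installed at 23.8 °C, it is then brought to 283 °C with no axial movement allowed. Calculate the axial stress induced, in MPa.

477 MPa

E = 14.9 Mpsi = 102.7 GPa.
ΔT = 259.2 K. Constrained thermal stress σ = E·α·ΔT = 102.7×10³ MPa × 17.9×10⁻⁶ × 259.2 = 477 MPa (compressive).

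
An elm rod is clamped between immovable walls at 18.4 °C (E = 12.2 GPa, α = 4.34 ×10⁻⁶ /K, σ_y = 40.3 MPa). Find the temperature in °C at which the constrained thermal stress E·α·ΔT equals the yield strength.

780 °C

E·α·ΔT = 40.30 MPa ⇒ ΔT = 40.30 / (12.20×10³ × 4.34×10⁻⁶) = 761.1 K.
T = 18.4 + 761.1 = 779.5 °C.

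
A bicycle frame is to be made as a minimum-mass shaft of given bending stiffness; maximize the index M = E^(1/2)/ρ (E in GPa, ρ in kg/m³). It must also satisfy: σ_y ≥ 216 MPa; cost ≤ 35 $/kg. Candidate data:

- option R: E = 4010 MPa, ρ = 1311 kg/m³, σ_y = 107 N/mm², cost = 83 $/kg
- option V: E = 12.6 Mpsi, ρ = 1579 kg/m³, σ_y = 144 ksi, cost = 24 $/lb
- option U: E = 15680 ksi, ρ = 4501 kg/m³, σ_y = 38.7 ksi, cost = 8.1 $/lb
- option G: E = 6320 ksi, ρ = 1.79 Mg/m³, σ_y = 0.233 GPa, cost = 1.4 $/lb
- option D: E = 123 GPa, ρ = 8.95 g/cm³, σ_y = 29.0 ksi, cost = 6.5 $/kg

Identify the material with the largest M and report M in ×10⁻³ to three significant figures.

Screen on constraints: σ_y ≥ 216 MPa; cost ≤ 35 $/kg. Survivors: option U, option G.
After converting to SI:
  option U: E = 108.1 GPa, ρ = 4501 kg/m³
  option G: E = 43.57 GPa, ρ = 1790 kg/m³
  option G: M = 3.69×10⁻³
  option U: M = 2.31×10⁻³
The maximum is for option G.

option G, M = 3.69×10⁻³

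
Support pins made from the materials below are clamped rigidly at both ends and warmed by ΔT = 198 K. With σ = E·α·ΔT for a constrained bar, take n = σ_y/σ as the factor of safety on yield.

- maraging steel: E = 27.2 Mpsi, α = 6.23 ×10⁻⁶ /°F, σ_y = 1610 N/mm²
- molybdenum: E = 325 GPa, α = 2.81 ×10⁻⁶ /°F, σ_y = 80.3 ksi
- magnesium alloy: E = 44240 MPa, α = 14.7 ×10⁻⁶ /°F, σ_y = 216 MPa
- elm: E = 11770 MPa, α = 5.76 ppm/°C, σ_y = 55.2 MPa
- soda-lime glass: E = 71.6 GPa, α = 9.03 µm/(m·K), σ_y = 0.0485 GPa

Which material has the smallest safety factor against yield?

soda-lime glass

In consistent units (E in GPa, α in ×10⁻⁶/K, σ_y in MPa):
  maraging steel: E = 187.5, α = 11.2, σ_y = 1610 → σ = 416 MPa, n = 3.87
  molybdenum: E = 325.0, α = 5.06, σ_y = 553.6 → σ = 325 MPa, n = 1.70
  magnesium alloy: E = 44.24, α = 26.5, σ_y = 216.0 → σ = 232 MPa, n = 0.932
  elm: E = 11.77, α = 5.76, σ_y = 55.20 → σ = 13.4 MPa, n = 4.11
  soda-lime glass: E = 71.60, α = 9.03, σ_y = 48.50 → σ = 128 MPa, n = 0.379
Smallest n: soda-lime glass with n = 0.379.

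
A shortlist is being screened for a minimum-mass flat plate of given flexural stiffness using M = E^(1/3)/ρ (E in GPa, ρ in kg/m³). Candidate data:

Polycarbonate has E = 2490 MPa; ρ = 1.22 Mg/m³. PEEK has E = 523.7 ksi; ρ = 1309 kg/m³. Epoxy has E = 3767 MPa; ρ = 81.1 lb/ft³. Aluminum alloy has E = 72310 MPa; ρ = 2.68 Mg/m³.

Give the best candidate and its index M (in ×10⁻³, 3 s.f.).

aluminum alloy, M = 1.55×10⁻³

In SI units:
  polycarbonate: E = 2.490 GPa, ρ = 1220 kg/m³
  PEEK: E = 3.611 GPa, ρ = 1309 kg/m³
  epoxy: E = 3.767 GPa, ρ = 1299 kg/m³
  aluminum alloy: E = 72.31 GPa, ρ = 2680 kg/m³
  aluminum alloy: M = 1.55×10⁻³
  epoxy: M = 1.20×10⁻³
  PEEK: M = 1.17×10⁻³
  polycarbonate: M = 1.11×10⁻³
Highest index: aluminum alloy.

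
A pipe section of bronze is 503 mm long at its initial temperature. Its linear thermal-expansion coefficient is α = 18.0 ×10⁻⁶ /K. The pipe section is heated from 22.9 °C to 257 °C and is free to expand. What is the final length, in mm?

ΔT = 257 − 22.9 = 234.1 K.
ΔL = α·L₀·ΔT = 18.0×10⁻⁶ × 503 mm × 234.1 K = 2.12 mm.
L = L₀ + ΔL = 503 + 2.12 = 505.12 mm.

505.12 mm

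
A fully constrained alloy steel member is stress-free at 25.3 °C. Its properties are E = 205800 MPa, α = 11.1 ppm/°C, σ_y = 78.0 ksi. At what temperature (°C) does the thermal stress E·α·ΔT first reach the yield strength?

E = 205800 MPa = 205.8 GPa.
σ_y = 78.0 ksi = 537.8 MPa.
E·α·ΔT = 537.8 MPa ⇒ ΔT = 537.8 / (205.8×10³ × 11.1×10⁻⁶) = 235.4 K.
T = 25.3 + 235.4 = 260.7 °C.

261 °C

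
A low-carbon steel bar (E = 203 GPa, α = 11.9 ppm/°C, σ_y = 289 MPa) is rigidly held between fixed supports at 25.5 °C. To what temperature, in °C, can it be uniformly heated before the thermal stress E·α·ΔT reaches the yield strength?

145 °C

E·α·ΔT = 289.0 MPa ⇒ ΔT = 289.0 / (203.0×10³ × 11.9×10⁻⁶) = 119.6 K.
T = 25.5 + 119.6 = 145.1 °C.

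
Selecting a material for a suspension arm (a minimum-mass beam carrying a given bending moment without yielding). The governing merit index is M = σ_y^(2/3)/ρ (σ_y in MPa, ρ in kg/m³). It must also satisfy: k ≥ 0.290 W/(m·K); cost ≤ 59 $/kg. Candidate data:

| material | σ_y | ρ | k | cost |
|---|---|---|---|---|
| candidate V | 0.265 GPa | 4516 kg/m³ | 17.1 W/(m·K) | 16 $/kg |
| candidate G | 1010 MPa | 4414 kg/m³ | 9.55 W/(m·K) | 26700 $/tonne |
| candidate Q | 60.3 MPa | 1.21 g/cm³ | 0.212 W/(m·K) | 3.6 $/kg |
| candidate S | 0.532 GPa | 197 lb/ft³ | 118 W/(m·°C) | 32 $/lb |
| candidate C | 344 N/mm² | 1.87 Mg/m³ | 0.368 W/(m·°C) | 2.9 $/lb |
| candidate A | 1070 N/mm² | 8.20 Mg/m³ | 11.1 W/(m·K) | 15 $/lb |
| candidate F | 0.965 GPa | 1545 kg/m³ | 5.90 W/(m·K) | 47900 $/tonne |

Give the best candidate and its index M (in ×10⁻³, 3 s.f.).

candidate F, M = 63.2×10⁻³

Screen on constraints: k ≥ 0.290 W/(m·K); cost ≤ 59 $/kg. Survivors: candidate V, candidate G, candidate C, candidate A, candidate F.
In SI units:
  candidate V: σ_y = 265.0 MPa, ρ = 4516 kg/m³
  candidate G: σ_y = 1010 MPa, ρ = 4414 kg/m³
  candidate C: σ_y = 344.0 MPa, ρ = 1870 kg/m³
  candidate A: σ_y = 1070 MPa, ρ = 8200 kg/m³
  candidate F: σ_y = 965.0 MPa, ρ = 1545 kg/m³
  candidate F: M = 63.2×10⁻³
  candidate C: M = 26.3×10⁻³
  candidate G: M = 22.8×10⁻³
  candidate A: M = 12.8×10⁻³
  candidate V: M = 9.14×10⁻³
Candidate F ranks first.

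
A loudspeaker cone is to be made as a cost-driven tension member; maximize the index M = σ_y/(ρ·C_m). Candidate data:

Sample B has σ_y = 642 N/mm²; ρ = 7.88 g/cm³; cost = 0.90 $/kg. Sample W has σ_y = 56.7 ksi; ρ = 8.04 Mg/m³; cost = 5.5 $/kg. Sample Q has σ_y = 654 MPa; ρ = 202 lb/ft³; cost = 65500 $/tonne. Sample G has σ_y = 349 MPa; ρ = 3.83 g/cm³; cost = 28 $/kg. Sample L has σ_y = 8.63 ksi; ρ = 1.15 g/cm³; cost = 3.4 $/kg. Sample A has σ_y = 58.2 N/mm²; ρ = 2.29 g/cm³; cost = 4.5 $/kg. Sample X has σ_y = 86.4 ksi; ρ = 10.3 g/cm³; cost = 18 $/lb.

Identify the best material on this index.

sample B

Putting every candidate on a common basis:
  sample B: σ_y = 642.0 MPa, ρ = 7880 kg/m³, cost = 0.9000 $/kg
  sample W: σ_y = 390.9 MPa, ρ = 8040 kg/m³, cost = 5.500 $/kg
  sample Q: σ_y = 654.0 MPa, ρ = 3236 kg/m³, cost = 65.50 $/kg
  sample G: σ_y = 349.0 MPa, ρ = 3830 kg/m³, cost = 28.00 $/kg
  sample L: σ_y = 59.50 MPa, ρ = 1150 kg/m³, cost = 3.400 $/kg
  sample A: σ_y = 58.20 MPa, ρ = 2290 kg/m³, cost = 4.500 $/kg
  sample X: σ_y = 595.7 MPa, ρ = 10300 kg/m³, cost = 39.68 $/kg
  sample B: M = 90.5 kN·m per $
  sample L: M = 15.2 kN·m per $
  sample W: M = 8.84 kN·m per $
  sample A: M = 5.65 kN·m per $
  sample G: M = 3.25 kN·m per $
  sample Q: M = 3.09 kN·m per $
  sample X: M = 1.46 kN·m per $
Sample B ranks first.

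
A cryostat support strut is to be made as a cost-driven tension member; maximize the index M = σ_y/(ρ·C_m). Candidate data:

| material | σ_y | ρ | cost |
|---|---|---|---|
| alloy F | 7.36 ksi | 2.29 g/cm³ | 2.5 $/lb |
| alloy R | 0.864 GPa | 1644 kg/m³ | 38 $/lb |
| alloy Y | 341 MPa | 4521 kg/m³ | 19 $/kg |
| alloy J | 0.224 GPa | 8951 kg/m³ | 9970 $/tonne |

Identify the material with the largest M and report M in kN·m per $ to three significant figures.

alloy R, M = 6.27 kN·m per $

Putting every candidate on a common basis:
  alloy F: σ_y = 50.75 MPa, ρ = 2290 kg/m³, cost = 5.511 $/kg
  alloy R: σ_y = 864.0 MPa, ρ = 1644 kg/m³, cost = 83.77 $/kg
  alloy Y: σ_y = 341.0 MPa, ρ = 4521 kg/m³, cost = 19.00 $/kg
  alloy J: σ_y = 224.0 MPa, ρ = 8951 kg/m³, cost = 9.970 $/kg
  alloy R: M = 6.27 kN·m per $
  alloy F: M = 4.02 kN·m per $
  alloy Y: M = 3.97 kN·m per $
  alloy J: M = 2.51 kN·m per $
Highest index: alloy R.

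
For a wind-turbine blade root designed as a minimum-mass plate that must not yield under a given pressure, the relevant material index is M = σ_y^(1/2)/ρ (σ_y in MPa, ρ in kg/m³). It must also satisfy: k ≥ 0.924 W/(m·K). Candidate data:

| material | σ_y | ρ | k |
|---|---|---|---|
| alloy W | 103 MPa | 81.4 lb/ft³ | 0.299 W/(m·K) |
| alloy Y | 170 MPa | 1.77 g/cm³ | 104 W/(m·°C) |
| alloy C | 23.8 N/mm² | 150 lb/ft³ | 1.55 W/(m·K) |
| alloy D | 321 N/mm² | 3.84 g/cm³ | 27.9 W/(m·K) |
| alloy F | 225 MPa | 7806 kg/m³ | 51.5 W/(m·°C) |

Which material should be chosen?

alloy Y

Screen on constraints: k ≥ 0.924 W/(m·K). Survivors: alloy Y, alloy C, alloy D, alloy F.
Normalizing units and computing the index:
  alloy Y: σ_y = 170.0 MPa, ρ = 1770 kg/m³
  alloy C: σ_y = 23.80 MPa, ρ = 2403 kg/m³
  alloy D: σ_y = 321.0 MPa, ρ = 3840 kg/m³
  alloy F: σ_y = 225.0 MPa, ρ = 7806 kg/m³
  alloy Y: M = 7.37×10⁻³
  alloy D: M = 4.67×10⁻³
  alloy C: M = 2.03×10⁻³
  alloy F: M = 1.92×10⁻³
Highest index: alloy Y.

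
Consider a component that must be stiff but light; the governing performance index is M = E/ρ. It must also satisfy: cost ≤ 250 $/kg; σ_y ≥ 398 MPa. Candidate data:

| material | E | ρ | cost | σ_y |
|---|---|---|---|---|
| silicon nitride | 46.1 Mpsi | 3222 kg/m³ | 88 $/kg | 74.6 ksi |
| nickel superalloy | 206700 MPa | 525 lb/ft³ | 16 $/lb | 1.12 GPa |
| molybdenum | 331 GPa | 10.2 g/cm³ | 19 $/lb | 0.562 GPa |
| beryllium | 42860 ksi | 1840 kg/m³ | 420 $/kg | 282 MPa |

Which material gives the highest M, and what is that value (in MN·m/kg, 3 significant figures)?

silicon nitride, M = 98.6 MN·m/kg

Screen on constraints: cost ≤ 250 $/kg; σ_y ≥ 398 MPa. Survivors: silicon nitride, nickel superalloy, molybdenum.
After converting to SI:
  silicon nitride: E = 317.8 GPa, ρ = 3222 kg/m³
  nickel superalloy: E = 206.7 GPa, ρ = 8410 kg/m³
  molybdenum: E = 331.0 GPa, ρ = 10200 kg/m³
  silicon nitride: M = 98.6 MN·m/kg
  molybdenum: M = 32.5 MN·m/kg
  nickel superalloy: M = 24.6 MN·m/kg
The maximum is for silicon nitride.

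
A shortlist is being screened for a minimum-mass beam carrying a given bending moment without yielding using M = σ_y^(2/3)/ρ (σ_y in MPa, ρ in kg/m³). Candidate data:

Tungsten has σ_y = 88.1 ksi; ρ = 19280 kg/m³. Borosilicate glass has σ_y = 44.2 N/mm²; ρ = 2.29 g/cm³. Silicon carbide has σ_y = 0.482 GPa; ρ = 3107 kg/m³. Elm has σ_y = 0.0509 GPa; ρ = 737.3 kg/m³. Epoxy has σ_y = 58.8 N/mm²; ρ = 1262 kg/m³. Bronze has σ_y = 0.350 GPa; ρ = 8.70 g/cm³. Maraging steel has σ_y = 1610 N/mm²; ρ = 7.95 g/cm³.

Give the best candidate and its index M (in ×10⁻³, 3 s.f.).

In SI units:
  tungsten: σ_y = 607.4 MPa, ρ = 19280 kg/m³
  borosilicate glass: σ_y = 44.20 MPa, ρ = 2290 kg/m³
  silicon carbide: σ_y = 482.0 MPa, ρ = 3107 kg/m³
  elm: σ_y = 50.90 MPa, ρ = 737.3 kg/m³
  epoxy: σ_y = 58.80 MPa, ρ = 1262 kg/m³
  bronze: σ_y = 350.0 MPa, ρ = 8700 kg/m³
  maraging steel: σ_y = 1610 MPa, ρ = 7950 kg/m³
  silicon carbide: M = 19.8×10⁻³
  elm: M = 18.6×10⁻³
  maraging steel: M = 17.3×10⁻³
  epoxy: M = 12.0×10⁻³
  bronze: M = 5.71×10⁻³
  borosilicate glass: M = 5.46×10⁻³
  tungsten: M = 3.72×10⁻³
The maximum is for silicon carbide.

silicon carbide, M = 19.8×10⁻³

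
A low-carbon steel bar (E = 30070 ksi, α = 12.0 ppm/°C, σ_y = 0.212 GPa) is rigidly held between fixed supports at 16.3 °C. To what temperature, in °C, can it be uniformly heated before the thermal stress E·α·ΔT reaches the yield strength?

E = 30070 ksi = 207.3 GPa.
σ_y = 0.212 GPa = 212.0 MPa.
E·α·ΔT = 212.0 MPa ⇒ ΔT = 212.0 / (207.3×10³ × 12.0×10⁻⁶) = 85.21 K.
T = 16.3 + 85.21 = 101.5 °C.

102 °C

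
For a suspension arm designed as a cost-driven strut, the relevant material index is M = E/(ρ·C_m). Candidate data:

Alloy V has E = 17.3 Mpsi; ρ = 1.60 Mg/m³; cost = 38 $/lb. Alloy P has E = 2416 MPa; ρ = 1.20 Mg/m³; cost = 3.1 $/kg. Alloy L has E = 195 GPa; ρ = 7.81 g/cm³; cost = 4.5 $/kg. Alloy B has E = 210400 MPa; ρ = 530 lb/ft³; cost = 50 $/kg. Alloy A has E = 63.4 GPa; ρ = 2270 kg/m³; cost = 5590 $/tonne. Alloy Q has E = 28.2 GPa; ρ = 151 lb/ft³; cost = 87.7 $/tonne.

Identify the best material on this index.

Putting every candidate on a common basis:
  alloy V: E = 119.3 GPa, ρ = 1600 kg/m³, cost = 83.77 $/kg
  alloy P: E = 2.416 GPa, ρ = 1200 kg/m³, cost = 3.100 $/kg
  alloy L: E = 195.0 GPa, ρ = 7810 kg/m³, cost = 4.500 $/kg
  alloy B: E = 210.4 GPa, ρ = 8490 kg/m³, cost = 50.00 $/kg
  alloy A: E = 63.40 GPa, ρ = 2270 kg/m³, cost = 5.590 $/kg
  alloy Q: E = 28.20 GPa, ρ = 2419 kg/m³, cost = 0.08770 $/kg
  alloy Q: M = 133 MN·m per $
  alloy L: M = 5.55 MN·m per $
  alloy A: M = 5.00 MN·m per $
  alloy V: M = 0.890 MN·m per $
  alloy P: M = 0.649 MN·m per $
  alloy B: M = 0.496 MN·m per $
The maximum is for alloy Q.

alloy Q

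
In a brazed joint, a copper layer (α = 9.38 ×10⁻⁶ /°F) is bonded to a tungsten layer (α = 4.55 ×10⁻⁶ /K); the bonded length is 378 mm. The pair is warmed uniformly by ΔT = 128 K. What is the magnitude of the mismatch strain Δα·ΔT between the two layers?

1.58×10⁻³

copper: α = 9.38×10⁻⁶/°F × 9/5 = 16.9×10⁻⁶/K.
Δα = |16.9 − 4.55|×10⁻⁶/K = 12.3×10⁻⁶/K.
Mismatch strain = Δα·ΔT = 12.3×10⁻⁶ × 128.0 = 1.58×10⁻³.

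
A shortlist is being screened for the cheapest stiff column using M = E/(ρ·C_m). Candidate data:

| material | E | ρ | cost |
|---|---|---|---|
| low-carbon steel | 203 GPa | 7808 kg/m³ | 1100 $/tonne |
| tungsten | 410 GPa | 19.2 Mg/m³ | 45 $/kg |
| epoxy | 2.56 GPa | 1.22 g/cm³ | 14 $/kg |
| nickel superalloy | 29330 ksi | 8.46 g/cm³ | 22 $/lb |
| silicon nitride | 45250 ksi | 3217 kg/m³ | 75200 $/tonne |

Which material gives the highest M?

After converting to SI:
  low-carbon steel: E = 203.0 GPa, ρ = 7808 kg/m³, cost = 1.100 $/kg
  tungsten: E = 410.0 GPa, ρ = 19200 kg/m³, cost = 45.00 $/kg
  epoxy: E = 2.560 GPa, ρ = 1220 kg/m³, cost = 14.00 $/kg
  nickel superalloy: E = 202.2 GPa, ρ = 8460 kg/m³, cost = 48.50 $/kg
  silicon nitride: E = 312.0 GPa, ρ = 3217 kg/m³, cost = 75.20 $/kg
  low-carbon steel: M = 23.6 MN·m per $
  silicon nitride: M = 1.29 MN·m per $
  nickel superalloy: M = 0.493 MN·m per $
  tungsten: M = 0.475 MN·m per $
  epoxy: M = 0.150 MN·m per $
The maximum is for low-carbon steel.

low-carbon steel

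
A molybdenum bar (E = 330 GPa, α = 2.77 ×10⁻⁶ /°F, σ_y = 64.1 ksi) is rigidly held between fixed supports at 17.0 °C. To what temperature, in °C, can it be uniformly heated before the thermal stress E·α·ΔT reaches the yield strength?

286 °C

α = 2.77×10⁻⁶/°F × 9/5 = 4.99×10⁻⁶/K.
σ_y = 64.1 ksi = 442.0 MPa.
E·α·ΔT = 442.0 MPa ⇒ ΔT = 442.0 / (330.0×10³ × 4.99×10⁻⁶) = 268.6 K.
T = 17.0 + 268.6 = 285.6 °C.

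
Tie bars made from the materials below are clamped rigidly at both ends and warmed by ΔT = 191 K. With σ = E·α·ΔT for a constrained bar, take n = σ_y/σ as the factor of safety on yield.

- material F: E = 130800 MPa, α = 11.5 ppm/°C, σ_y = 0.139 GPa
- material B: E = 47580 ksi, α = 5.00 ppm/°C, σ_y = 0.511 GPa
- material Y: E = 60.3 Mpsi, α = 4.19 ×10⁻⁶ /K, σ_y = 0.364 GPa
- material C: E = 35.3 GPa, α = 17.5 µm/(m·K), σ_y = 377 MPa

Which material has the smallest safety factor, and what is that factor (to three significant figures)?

material F, n = 0.484

Per material, after unit conversion:
  material F: E = 130.8, α = 11.5, σ_y = 139.0 → σ = 287 MPa, n = 0.484
  material B: E = 328.1, α = 5.00, σ_y = 511.0 → σ = 313 MPa, n = 1.63
  material Y: E = 415.8, α = 4.19, σ_y = 364.0 → σ = 333 MPa, n = 1.09
  material C: E = 35.30, α = 17.5, σ_y = 377.0 → σ = 118 MPa, n = 3.20
Material F has the lowest safety factor, n = 0.484.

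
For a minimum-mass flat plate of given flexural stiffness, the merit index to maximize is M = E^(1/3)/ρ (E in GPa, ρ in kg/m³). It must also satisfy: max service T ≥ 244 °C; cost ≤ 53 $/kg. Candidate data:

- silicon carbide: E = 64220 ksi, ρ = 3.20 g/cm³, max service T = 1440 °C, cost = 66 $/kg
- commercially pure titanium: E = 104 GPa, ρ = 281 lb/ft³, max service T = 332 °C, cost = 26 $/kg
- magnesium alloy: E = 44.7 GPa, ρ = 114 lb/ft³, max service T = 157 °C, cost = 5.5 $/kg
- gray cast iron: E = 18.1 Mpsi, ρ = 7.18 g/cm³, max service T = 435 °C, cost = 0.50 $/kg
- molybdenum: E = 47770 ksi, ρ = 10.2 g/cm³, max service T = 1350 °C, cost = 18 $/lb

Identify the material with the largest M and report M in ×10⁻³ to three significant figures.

Screen on constraints: max service T ≥ 244 °C; cost ≤ 53 $/kg. Survivors: commercially pure titanium, gray cast iron, molybdenum.
In SI units:
  commercially pure titanium: E = 104.0 GPa, ρ = 4501 kg/m³
  gray cast iron: E = 124.8 GPa, ρ = 7180 kg/m³
  molybdenum: E = 329.4 GPa, ρ = 10200 kg/m³
  commercially pure titanium: M = 1.04×10⁻³
  gray cast iron: M = 0.696×10⁻³
  molybdenum: M = 0.677×10⁻³
Commercially pure titanium has the largest M.

commercially pure titanium, M = 1.04×10⁻³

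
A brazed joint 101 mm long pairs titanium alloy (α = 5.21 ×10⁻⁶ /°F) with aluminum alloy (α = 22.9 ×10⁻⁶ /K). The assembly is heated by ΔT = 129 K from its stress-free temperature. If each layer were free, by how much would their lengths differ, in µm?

titanium alloy: α = 5.21×10⁻⁶/°F × 9/5 = 9.38×10⁻⁶/K.
Δα = |9.38 − 22.9|×10⁻⁶/K = 13.5×10⁻⁶/K.
ΔL_mismatch = Δα·L·ΔT = 13.5×10⁻⁶ × 101.0 mm × 129.0 K = 176 µm.

176 µm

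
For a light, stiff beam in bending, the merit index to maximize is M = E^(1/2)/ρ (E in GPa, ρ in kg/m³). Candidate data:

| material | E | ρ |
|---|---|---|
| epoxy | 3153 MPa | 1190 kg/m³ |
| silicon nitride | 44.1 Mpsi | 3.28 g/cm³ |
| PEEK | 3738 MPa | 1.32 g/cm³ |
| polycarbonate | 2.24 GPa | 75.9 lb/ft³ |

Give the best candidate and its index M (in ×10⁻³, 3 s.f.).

Putting every candidate on a common basis:
  epoxy: E = 3.153 GPa, ρ = 1190 kg/m³
  silicon nitride: E = 304.1 GPa, ρ = 3280 kg/m³
  PEEK: E = 3.738 GPa, ρ = 1320 kg/m³
  polycarbonate: E = 2.240 GPa, ρ = 1216 kg/m³
  silicon nitride: M = 5.32×10⁻³
  epoxy: M = 1.49×10⁻³
  PEEK: M = 1.46×10⁻³
  polycarbonate: M = 1.23×10⁻³
Silicon nitride has the largest M.

silicon nitride, M = 5.32×10⁻³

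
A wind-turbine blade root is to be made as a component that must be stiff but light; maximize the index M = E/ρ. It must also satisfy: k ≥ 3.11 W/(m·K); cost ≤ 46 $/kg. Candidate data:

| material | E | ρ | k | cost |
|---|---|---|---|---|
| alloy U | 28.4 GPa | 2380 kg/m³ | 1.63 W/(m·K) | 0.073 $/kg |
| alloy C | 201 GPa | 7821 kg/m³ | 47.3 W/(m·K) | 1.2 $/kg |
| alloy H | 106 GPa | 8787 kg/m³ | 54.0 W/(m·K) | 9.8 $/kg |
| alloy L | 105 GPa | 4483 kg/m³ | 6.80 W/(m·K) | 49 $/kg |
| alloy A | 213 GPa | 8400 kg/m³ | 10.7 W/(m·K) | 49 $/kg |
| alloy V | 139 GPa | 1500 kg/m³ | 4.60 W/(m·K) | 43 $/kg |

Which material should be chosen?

Screen on constraints: k ≥ 3.11 W/(m·K); cost ≤ 46 $/kg. Survivors: alloy C, alloy H, alloy V.
Per-candidate index values:
  alloy V: M = 92.7 MN·m/kg
  alloy C: M = 25.7 MN·m/kg
  alloy H: M = 12.1 MN·m/kg
Highest index: alloy V.

alloy V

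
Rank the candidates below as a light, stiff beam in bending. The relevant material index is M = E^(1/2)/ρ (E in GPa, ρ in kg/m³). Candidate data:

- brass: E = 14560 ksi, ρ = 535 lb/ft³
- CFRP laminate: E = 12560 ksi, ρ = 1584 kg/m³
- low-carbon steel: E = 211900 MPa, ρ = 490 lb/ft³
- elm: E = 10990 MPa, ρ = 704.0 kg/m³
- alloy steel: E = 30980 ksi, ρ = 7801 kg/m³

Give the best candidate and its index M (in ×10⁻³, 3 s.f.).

Normalizing units and computing the index:
  brass: E = 100.4 GPa, ρ = 8570 kg/m³
  CFRP laminate: E = 86.60 GPa, ρ = 1584 kg/m³
  low-carbon steel: E = 211.9 GPa, ρ = 7849 kg/m³
  elm: E = 10.99 GPa, ρ = 704.0 kg/m³
  alloy steel: E = 213.6 GPa, ρ = 7801 kg/m³
  CFRP laminate: M = 5.87×10⁻³
  elm: M = 4.71×10⁻³
  alloy steel: M = 1.87×10⁻³
  low-carbon steel: M = 1.85×10⁻³
  brass: M = 1.17×10⁻³
CFRP laminate has the largest M.

CFRP laminate, M = 5.87×10⁻³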